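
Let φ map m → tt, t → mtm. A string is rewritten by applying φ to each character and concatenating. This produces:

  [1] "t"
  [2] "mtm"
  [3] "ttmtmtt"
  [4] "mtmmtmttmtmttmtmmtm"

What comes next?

Rewriting the 19 symbols of mtmmtmttmtmttmtmmtm one by one yields tt mtm tt tt mtm tt mtm mtm tt mtm tt mtm mtm tt mtm tt tt mtm tt; concatenated:

ttmtmttttmtmttmtmmtmttmtmttmtmmtmttmtmttttmtmtt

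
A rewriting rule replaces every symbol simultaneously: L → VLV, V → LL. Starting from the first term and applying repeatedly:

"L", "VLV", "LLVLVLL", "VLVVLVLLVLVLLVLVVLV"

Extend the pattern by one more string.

LLVLVLLLLVLVLLVLVVLVLLVLVLLVLVVLVLLVLVLLLLVLVLL

φ(VLVVLVLLVLVLLVLVVLV) expands symbol-by-symbol to LL VLV LL LL VLV LL VLV VLV LL VLV LL VLV VLV LL VLV LL LL VLV LL; joining the 19 pieces gives the next term.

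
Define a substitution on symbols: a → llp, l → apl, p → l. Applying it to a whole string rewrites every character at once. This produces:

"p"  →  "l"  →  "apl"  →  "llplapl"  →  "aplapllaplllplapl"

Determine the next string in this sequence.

Rewriting the 17 symbols of aplapllaplllplapl one by one yields llp l apl llp l apl apl llp l apl apl apl l apl llp l apl; concatenated:

llplaplllplaplaplllplaplaplapllaplllplapl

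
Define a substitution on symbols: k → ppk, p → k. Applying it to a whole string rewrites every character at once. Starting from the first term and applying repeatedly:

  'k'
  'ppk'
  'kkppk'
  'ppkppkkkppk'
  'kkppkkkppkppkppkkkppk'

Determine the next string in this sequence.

Replace each of the 21 characters of kkppkkkppkppkppkkkppk in place — ppk ppk k k ppk ppk ppk k k ppk k k ppk k k ppk ppk ppk k k ppk — and concatenate.

ppkppkkkppkppkppkkkppkkkppkkkppkppkppkkkppk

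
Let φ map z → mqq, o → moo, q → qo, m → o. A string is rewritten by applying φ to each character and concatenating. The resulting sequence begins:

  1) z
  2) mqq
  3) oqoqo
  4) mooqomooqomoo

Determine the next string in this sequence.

φ(mooqomooqomoo) expands symbol-by-symbol to o moo moo qo moo o moo moo qo moo o moo moo; joining the 13 pieces gives the next term.

omoomooqomooomoomooqomooomoomoo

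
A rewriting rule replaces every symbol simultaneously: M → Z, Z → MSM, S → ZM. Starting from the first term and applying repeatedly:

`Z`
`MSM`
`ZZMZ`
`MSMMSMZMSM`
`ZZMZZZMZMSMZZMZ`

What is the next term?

MSMMSMZMSMMSMMSMZMSMZZMZMSMMSMZMSM

Replace each of the 15 characters of ZZMZZZMZMSMZZMZ in place — MSM MSM Z MSM MSM MSM Z MSM Z ZM Z MSM MSM Z MSM — and concatenate.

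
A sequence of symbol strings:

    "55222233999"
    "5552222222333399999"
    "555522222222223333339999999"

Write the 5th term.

Reading off run lengths: 5 runs 2, 3, 4; 2 runs 4, 7, 10; 3 runs 2, 4, 6; 9 runs 3, 5, 7 — each is linear in n (n = 1, 2, …).
For term 5, n = 5, so the run lengths are 6, 16, 10, 11.

5555552222222222222222333333333399999999999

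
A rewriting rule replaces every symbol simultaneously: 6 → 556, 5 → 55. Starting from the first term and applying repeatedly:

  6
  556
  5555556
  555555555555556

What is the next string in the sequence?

5555555555555555555555555555556

Replace each of the 15 characters of 555555555555556 in place — 55 55 55 55 55 55 55 55 55 55 55 55 55 55 556 — and concatenate.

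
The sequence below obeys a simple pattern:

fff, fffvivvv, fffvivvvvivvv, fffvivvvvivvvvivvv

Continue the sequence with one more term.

Each term is the previous one with vivvv appended.
Applying this once more to fffvivvvvivvvvivvv:

fffvivvvvivvvvivvvvivvv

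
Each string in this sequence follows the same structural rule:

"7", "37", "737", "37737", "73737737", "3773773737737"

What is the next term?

737377373773773737737

Each term (from the third on) is the two preceding terms concatenated in order: term 3 = 7·37 = 737.
Continuing: 73737737 · 3773773737737 gives term 7.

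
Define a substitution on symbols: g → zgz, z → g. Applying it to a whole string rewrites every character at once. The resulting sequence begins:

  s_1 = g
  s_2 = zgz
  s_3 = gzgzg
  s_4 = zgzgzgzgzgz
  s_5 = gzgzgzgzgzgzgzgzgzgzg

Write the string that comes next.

Rewriting the 21 symbols of gzgzgzgzgzgzgzgzgzgzg one by one yields zgz g zgz g zgz g zgz g zgz g zgz g zgz g zgz g zgz g zgz g zgz; concatenated:

zgzgzgzgzgzgzgzgzgzgzgzgzgzgzgzgzgzgzgzgzgz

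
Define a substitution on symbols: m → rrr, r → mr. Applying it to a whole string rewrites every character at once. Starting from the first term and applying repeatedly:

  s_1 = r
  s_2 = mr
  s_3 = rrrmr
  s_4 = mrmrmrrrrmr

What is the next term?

rrrmrrrrmrrrrmrmrmrmrrrrmr

Apply φ to mrmrmrrrrmr symbol by symbol: m→rrr, r→mr, m→rrr, r→mr, m→rrr, r→mr, r→mr, r→mr, r→mr, m→rrr, r→mr; joined: rrr mr rrr mr rrr mr mr mr mr rrr mr.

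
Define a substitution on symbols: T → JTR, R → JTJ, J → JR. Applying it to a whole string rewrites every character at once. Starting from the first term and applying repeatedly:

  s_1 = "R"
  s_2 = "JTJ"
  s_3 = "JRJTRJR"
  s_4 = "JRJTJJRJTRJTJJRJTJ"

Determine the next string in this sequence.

Rewriting the 18 symbols of JRJTJJRJTRJTJJRJTJ one by one yields JR JTJ JR JTR JR JR JTJ JR JTR JTJ JR JTR JR JR JTJ JR JTR JR; concatenated:

JRJTJJRJTRJRJRJTJJRJTRJTJJRJTRJRJRJTJJRJTRJR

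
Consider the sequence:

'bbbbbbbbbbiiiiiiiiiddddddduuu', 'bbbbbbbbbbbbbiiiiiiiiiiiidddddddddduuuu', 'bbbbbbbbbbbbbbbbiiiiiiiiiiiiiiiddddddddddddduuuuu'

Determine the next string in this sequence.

bbbbbbbbbbbbbbbbbbbiiiiiiiiiiiiiiiiiidddddddddddddddduuuuuu

The n-th term is 3n+1 b's then 3n i's then 3n-2 d's then n u's, where the shown terms are n = 3, 4, 5.
For the next term, n = 6, so the run lengths are 19, 18, 16, 6.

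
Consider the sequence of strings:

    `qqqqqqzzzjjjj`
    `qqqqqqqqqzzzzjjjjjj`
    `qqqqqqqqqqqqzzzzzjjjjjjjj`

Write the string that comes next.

qqqqqqqqqqqqqqqzzzzzzjjjjjjjjjj

Term n consists of 3n q's, followed by n+1 z's, followed by 2n j's, where the shown terms are n = 2, 3, 4.
At n = 5 the blocks have lengths 15, 6, 10.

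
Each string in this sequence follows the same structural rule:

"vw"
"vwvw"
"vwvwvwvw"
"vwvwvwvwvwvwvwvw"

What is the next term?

s(k+1) = s(k)·s(k) — each term doubles the last.
One more doubling of vwvwvwvwvwvwvwvw gives the answer.

vwvwvwvwvwvwvwvwvwvwvwvwvwvwvwvw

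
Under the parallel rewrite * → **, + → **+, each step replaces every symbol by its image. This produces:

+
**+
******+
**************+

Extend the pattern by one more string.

Applying the rule to each of the 15 symbols of **************+ gives the pieces ** ** ** ** ** ** ** ** ** ** ** ** ** ** **+, which concatenate to the answer.

******************************+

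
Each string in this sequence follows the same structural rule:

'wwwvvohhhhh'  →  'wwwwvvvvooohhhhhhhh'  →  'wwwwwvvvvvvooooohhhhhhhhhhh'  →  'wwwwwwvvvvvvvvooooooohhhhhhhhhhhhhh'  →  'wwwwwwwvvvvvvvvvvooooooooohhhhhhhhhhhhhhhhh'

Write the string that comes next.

Each string has the form w^{n+2} v^{2n} o^{2n-1} h^{3n+2} (n = 1, 2, …).
At n = 6 the blocks have lengths 8, 12, 11, 20.

wwwwwwwwvvvvvvvvvvvvooooooooooohhhhhhhhhhhhhhhhhhhh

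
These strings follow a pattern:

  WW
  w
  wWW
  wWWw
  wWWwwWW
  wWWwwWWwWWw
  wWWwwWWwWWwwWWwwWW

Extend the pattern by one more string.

wWWwwWWwWWwwWWwwWWwWWwwWWwWWw

From term 3 onward, concatenate the last term with the second-to-last: w·WW = wWW, wWW·w = wWWw, …
So term 8 is wWWwwWWwWWwwWWwwWW·wWWwwWWwWWw.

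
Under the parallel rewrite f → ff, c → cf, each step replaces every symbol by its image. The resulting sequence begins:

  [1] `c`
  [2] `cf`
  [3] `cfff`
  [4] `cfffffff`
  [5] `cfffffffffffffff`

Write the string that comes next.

Rewriting the 16 symbols of cfffffffffffffff one by one yields cf ff ff ff ff ff ff ff ff ff ff ff ff ff ff ff; concatenated:

cfffffffffffffffffffffffffffffff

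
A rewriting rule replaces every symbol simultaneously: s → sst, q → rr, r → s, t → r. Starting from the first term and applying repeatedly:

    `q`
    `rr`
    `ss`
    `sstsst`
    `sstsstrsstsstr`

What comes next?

Rewriting the 14 symbols of sstsstrsstsstr one by one yields sst sst r sst sst r s sst sst r sst sst r s; concatenated:

sstsstrsstsstrssstsstrsstsstrs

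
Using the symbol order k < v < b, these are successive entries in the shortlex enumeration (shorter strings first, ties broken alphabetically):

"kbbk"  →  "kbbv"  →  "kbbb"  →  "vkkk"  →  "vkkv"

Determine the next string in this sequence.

The successor of vkkv increments the rightmost position that isn't already b and resets every position after it to k.

vkkb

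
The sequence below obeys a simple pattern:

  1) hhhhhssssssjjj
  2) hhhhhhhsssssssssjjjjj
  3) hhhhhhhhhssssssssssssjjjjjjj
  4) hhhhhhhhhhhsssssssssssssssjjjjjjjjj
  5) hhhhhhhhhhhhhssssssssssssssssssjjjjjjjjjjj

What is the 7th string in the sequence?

hhhhhhhhhhhhhhhhhssssssssssssssssssssssssjjjjjjjjjjjjjjj

Term n consists of 2n+1 h's, followed by 3n s's, followed by 2n-1 j's, where the shown terms are n = 2, 3, 4, 5, 6.
Setting n = 8 gives 17, 24, 15 characters in each block.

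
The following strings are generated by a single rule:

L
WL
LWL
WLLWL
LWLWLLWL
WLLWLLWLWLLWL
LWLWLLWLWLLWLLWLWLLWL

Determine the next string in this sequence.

From term 3 onward, concatenate the second-to-last term with the last: L·WL = LWL, WL·LWL = WLLWL, …
So term 8 is WLLWLLWLWLLWL·LWLWLLWLWLLWLLWLWLLWL.

WLLWLLWLWLLWLLWLWLLWLWLLWLLWLWLLWL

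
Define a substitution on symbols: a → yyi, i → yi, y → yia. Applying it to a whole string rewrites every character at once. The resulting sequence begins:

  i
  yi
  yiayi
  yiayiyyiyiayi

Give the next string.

yiayiyyiyiayiyiayiayiyiayiyyiyiayi

Applying the rule to each of the 13 symbols of yiayiyyiyiayi gives the pieces yia yi yyi yia yi yia yia yi yia yi yyi yia yi, which concatenate to the answer.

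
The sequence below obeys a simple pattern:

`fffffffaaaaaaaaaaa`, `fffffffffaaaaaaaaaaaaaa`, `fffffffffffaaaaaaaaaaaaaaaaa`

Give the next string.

fffffffffffffaaaaaaaaaaaaaaaaaaaa

The n-th term is 2n+1 f's then 3n+2 a's, where the shown terms are n = 3, 4, 5.
Setting n = 6 gives 13, 20 characters in each block.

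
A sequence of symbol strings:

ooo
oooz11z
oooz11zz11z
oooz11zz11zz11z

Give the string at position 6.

oooz11zz11zz11zz11zz11z

The strings grow by a fixed suffix z11z each time.
From oooz11zz11zz11z, 2 further steps: oooz11zz11zz11z → oooz11zz11zz11zz11z → (answer).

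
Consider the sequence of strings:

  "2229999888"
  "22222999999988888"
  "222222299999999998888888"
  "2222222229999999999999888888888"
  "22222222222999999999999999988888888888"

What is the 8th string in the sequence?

22222222222222222999999999999999999999999988888888888888888

The n-th term is 2n+1 2's then 3n+1 9's then 2n+1 8's (n = 1, 2, …).
Setting n = 8 gives 17, 25, 17 characters in each block.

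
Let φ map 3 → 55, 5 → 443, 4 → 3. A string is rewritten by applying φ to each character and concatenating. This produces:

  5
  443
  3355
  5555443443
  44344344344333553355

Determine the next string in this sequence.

Rewriting the 20 symbols of 44344344344333553355 one by one yields 3 3 55 3 3 55 3 3 55 3 3 55 55 55 443 443 55 55 443 443; concatenated:

335533553355335555554434435555443443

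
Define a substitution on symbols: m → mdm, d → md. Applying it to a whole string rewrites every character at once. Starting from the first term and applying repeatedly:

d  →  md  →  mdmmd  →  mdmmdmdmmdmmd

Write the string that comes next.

Rewriting the 13 symbols of mdmmdmdmmdmmd one by one yields mdm md mdm mdm md mdm md mdm mdm md mdm mdm md; concatenated:

mdmmdmdmmdmmdmdmmdmdmmdmmdmdmmdmmd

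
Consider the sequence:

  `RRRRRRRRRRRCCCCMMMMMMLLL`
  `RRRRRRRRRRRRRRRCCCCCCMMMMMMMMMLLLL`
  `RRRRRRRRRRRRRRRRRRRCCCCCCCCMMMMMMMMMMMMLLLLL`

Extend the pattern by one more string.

RRRRRRRRRRRRRRRRRRRRRRRCCCCCCCCCCMMMMMMMMMMMMMMMLLLLLL

Each string has the form R^{4n+3} C^{2n} M^{3n} L^{n+1}, where the shown terms are n = 2, 3, 4.
Setting n = 5 gives 23, 10, 15, 6 characters in each block.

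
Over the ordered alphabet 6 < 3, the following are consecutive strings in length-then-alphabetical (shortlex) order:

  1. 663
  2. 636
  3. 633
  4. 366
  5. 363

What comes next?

Find the rightmost character of 363 below 3, bump it to the next letter, and reset everything to its right to 6.

336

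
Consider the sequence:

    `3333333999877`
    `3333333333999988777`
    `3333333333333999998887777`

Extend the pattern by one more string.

Reading off run lengths: 3 runs 7, 10, 13; 9 runs 3, 4, 5; 8 runs 1, 2, 3; 7 runs 2, 3, 4 — each is linear in n, where the shown terms are n = 2, 3, 4.
Setting n = 5 gives 16, 6, 4, 5 characters in each block.

3333333333333333999999888877777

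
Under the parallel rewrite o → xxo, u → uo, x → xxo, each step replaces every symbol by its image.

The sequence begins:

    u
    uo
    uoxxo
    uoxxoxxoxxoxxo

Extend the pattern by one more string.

φ(uoxxoxxoxxoxxo) expands symbol-by-symbol to uo xxo xxo xxo xxo xxo xxo xxo xxo xxo xxo xxo xxo xxo; joining the 14 pieces gives the next term.

uoxxoxxoxxoxxoxxoxxoxxoxxoxxoxxoxxoxxoxxo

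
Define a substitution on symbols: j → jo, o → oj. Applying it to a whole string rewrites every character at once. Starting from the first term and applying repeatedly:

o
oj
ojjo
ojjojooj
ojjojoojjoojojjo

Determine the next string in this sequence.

ojjojoojjoojojjojoojojjoojjojooj

Replace each of the 16 characters of ojjojoojjoojojjo in place — oj jo jo oj jo oj oj jo jo oj oj jo oj jo jo oj — and concatenate.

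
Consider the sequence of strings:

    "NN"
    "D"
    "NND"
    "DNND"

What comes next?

From term 3 onward, concatenate the second-to-last term with the last: NN·D = NND, D·NND = DNND, …
So term 5 is NND·DNND.

NNDDNND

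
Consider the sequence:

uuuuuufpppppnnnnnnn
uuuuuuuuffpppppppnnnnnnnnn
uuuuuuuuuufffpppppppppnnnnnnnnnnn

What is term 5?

uuuuuuuuuuuuuufffffpppppppppppppnnnnnnnnnnnnnnn

Each string has the form u^{2n} f^{n-2} p^{2n-1} n^{2n+1}, where the shown terms are n = 3, 4, 5.
At n = 7 the blocks have lengths 14, 5, 13, 15.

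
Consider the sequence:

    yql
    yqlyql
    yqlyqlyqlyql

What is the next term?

Every step duplicates the string.
So the next term is two copies of yqlyqlyqlyql.

yqlyqlyqlyqlyqlyqlyqlyql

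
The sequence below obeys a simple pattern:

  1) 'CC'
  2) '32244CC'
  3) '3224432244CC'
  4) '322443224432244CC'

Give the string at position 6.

3224432244322443224432244CC

The strings grow by a fixed prefix 32244 each time.
From 322443224432244CC, 2 further steps: 322443224432244CC → 32244322443224432244CC → (answer).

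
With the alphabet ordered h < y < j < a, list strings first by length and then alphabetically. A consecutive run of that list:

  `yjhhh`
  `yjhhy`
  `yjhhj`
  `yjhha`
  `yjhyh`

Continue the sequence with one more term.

yjhyy

Find the rightmost character of yjhyh below a, bump it to the next letter, and reset everything to its right to h.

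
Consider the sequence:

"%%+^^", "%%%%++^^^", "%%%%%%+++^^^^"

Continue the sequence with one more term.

%%%%%%%%++++^^^^^

Term n consists of 2n %'s, followed by n +'s, followed by n+1 ^'s (n = 1, 2, …).
For the next term, n = 4, so the run lengths are 8, 4, 5.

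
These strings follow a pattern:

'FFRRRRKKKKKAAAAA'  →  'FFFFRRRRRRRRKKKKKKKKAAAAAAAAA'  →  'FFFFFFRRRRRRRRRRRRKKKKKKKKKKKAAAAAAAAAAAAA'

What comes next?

Term n consists of 2n F's, followed by 4n R's, followed by 3n+2 K's, followed by 4n+1 A's (n = 1, 2, …).
For the next term, n = 4, so the run lengths are 8, 16, 14, 17.

FFFFFFFFRRRRRRRRRRRRRRRRKKKKKKKKKKKKKKAAAAAAAAAAAAAAAAA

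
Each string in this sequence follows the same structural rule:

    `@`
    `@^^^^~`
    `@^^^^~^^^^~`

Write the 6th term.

Each term is the previous one with ^^^^~ appended.
From @^^^^~^^^^~, 3 further steps: @^^^^~^^^^~ → @^^^^~^^^^~^^^^~ → @^^^^~^^^^~^^^^~^^^^~ → (answer).

@^^^^~^^^^~^^^^~^^^^~^^^^~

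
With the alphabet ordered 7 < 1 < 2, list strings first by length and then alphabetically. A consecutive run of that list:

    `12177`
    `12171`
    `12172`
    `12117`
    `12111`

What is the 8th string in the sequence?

12121

Stepping forward 3 times from 12111: 12111 → 12112 → 12127, then the target.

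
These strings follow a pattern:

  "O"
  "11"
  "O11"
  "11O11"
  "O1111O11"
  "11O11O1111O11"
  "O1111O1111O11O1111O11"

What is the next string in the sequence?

From term 3 onward, concatenate the second-to-last term with the last: O·11 = O11, 11·O11 = 11O11, …
The next term joins 11O11O1111O11 and O1111O1111O11O1111O11.

11O11O1111O11O1111O1111O11O1111O11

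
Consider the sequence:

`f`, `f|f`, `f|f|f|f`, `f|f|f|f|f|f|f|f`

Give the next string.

f|f|f|f|f|f|f|f|f|f|f|f|f|f|f|f

s(k+1) = s(k)·|·s(k) — each term doubles the last with '|' between the halves.
So the next term is two copies of f|f|f|f|f|f|f|f with '|' between the halves.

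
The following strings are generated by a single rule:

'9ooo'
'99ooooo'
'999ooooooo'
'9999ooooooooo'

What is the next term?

99999ooooooooooo

Reading off run lengths: 9 runs 1, 2, 3, 4; o runs 3, 5, 7, 9 — each is linear in n (n = 1, 2, …).
At n = 5 the blocks have lengths 5, 11.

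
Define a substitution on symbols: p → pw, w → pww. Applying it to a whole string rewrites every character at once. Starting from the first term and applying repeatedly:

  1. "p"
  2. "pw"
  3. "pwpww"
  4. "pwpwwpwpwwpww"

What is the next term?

Applying the rule to each of the 13 symbols of pwpwwpwpwwpww gives the pieces pw pww pw pww pww pw pww pw pww pww pw pww pww, which concatenate to the answer.

pwpwwpwpwwpwwpwpwwpwpwwpwwpwpwwpww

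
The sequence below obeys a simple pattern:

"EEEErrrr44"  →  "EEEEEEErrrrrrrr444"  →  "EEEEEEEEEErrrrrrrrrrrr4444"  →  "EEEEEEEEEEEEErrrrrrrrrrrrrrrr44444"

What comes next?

The n-th term is 3n+1 E's then 4n r's then n+1 4's (n = 1, 2, …).
For the next term, n = 5, so the run lengths are 16, 20, 6.

EEEEEEEEEEEEEEEErrrrrrrrrrrrrrrrrrrr444444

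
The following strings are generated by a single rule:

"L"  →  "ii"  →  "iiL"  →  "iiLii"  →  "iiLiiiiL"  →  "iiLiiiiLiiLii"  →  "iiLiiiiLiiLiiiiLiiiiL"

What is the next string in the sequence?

iiLiiiiLiiLiiiiLiiiiLiiLiiiiLiiLii

This is a Fibonacci-style word recurrence s(k) = s(k−1)·s(k−2): e.g. ii·L = iiL.
Continuing: iiLiiiiLiiLiiiiLiiiiL · iiLiiiiLiiLii gives term 8.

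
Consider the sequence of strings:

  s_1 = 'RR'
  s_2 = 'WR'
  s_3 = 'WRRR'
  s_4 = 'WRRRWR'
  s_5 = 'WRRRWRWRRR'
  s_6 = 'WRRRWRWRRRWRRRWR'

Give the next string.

Each term (from the third on) is the previous term followed by the one before it: term 3 = WR·RR = WRRR.
Continuing: WRRRWRWRRRWRRRWR · WRRRWRWRRR gives term 7.

WRRRWRWRRRWRRRWRWRRRWRWRRR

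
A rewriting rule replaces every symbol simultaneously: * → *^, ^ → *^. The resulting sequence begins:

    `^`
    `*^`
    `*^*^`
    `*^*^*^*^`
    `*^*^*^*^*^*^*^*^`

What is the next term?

Rewriting the 16 symbols of *^*^*^*^*^*^*^*^ one by one yields *^ *^ *^ *^ *^ *^ *^ *^ *^ *^ *^ *^ *^ *^ *^ *^; concatenated:

*^*^*^*^*^*^*^*^*^*^*^*^*^*^*^*^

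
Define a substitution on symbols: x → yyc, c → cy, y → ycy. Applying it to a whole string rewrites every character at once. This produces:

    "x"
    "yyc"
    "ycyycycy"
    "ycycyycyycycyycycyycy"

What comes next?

Rewriting the 21 symbols of ycycyycyycycyycycyycy one by one yields ycy cy ycy cy ycy ycy cy ycy ycy cy ycy cy ycy ycy cy ycy cy ycy ycy cy ycy; concatenated:

ycycyycycyycyycycyycyycycyycycyycyycycyycycyycyycycyycy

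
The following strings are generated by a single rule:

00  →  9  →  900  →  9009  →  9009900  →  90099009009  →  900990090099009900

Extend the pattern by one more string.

90099009009900990090099009009

This is a Fibonacci-style word recurrence s(k) = s(k−1)·s(k−2): e.g. 9·00 = 900.
Continuing: 900990090099009900 · 90099009009 gives term 8.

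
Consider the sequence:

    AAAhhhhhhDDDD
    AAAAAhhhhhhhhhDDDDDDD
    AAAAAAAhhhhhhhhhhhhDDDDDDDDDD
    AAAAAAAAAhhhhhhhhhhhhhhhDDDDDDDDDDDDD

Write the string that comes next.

AAAAAAAAAAAhhhhhhhhhhhhhhhhhhDDDDDDDDDDDDDDDD

Each string has the form A^{2n+1} h^{3n+3} D^{3n+1} (n = 1, 2, …).
For the next term, n = 5, so the run lengths are 11, 18, 16.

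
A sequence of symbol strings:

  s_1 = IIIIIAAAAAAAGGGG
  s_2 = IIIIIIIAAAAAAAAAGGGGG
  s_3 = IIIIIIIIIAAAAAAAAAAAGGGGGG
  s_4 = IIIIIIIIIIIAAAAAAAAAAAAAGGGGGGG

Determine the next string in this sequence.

IIIIIIIIIIIIIAAAAAAAAAAAAAAAGGGGGGGG

The n-th term is 2n-1 I's then 2n+1 A's then n+1 G's, where the shown terms are n = 3, 4, 5, 6.
Setting n = 7 gives 13, 15, 8 characters in each block.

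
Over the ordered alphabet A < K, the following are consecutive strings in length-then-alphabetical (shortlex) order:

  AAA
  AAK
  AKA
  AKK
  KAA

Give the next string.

KAK

Treat KAA as a base-2 numeral over the given alphabet and add one, carrying through any trailing K's.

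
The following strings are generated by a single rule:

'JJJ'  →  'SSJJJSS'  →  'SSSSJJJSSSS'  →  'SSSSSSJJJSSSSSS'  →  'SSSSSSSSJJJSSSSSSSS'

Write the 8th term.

SSSSSSSSSSSSSSJJJSSSSSSSSSSSSSS

Each term wraps the previous one in SS on the left and SS on the right.
From SSSSSSSSJJJSSSSSSSS, 3 further steps: SSSSSSSSJJJSSSSSSSS → SSSSSSSSSSJJJSSSSSSSSSS → SSSSSSSSSSSSJJJSSSSSSSSSSSS → (answer).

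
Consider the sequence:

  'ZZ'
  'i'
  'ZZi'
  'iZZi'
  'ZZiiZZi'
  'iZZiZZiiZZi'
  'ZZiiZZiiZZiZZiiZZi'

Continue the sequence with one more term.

From term 3 onward, concatenate the second-to-last term with the last: ZZ·i = ZZi, i·ZZi = iZZi, …
So term 8 is iZZiZZiiZZi·ZZiiZZiiZZiZZiiZZi.

iZZiZZiiZZiZZiiZZiiZZiZZiiZZi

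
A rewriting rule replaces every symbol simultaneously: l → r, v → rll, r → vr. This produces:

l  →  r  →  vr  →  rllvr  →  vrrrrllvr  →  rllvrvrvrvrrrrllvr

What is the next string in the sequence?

Applying the rule to each of the 18 symbols of rllvrvrvrvrrrrllvr gives the pieces vr r r rll vr rll vr rll vr rll vr vr vr vr r r rll vr, which concatenate to the answer.

vrrrrllvrrllvrrllvrrllvrvrvrvrrrrllvr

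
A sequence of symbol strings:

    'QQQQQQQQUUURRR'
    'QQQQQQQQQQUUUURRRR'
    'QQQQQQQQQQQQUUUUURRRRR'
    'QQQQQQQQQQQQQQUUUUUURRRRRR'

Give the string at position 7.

QQQQQQQQQQQQQQQQQQQQUUUUUUUUURRRRRRRRR

The n-th term is 2n+2 Q's then n U's then n R's, where the shown terms are n = 3, 4, 5, 6.
For term 7, n = 9, so the run lengths are 20, 9, 9.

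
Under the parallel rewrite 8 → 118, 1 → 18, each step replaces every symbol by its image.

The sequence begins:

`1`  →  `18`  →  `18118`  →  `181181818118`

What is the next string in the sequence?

Expanding 181181818118: 1→18, 8→118, 1→18, 1→18, 8→118, 1→18, 8→118, 1→18, 8→118, 1→18, 1→18, 8→118. Concatenated: 18 118 18 18 118 18 118 18 118 18 18 118.

18118181811818118181181818118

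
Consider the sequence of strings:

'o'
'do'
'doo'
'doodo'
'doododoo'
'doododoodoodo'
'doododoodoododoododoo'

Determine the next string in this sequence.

doododoodoododoododoodoododoodoodo

From term 3 onward, concatenate the last term with the second-to-last: do·o = doo, doo·do = doodo, …
So term 8 is doododoodoododoododoo·doododoodoodo.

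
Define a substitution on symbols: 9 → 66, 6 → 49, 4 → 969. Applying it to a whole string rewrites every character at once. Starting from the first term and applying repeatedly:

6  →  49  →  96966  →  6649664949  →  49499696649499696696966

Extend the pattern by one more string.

96966969666649664949969669696666496649496649664949

φ(49499696649499696696966) expands symbol-by-symbol to 969 66 969 66 66 49 66 49 49 969 66 969 66 66 49 66 49 49 66 49 66 49 49; joining the 23 pieces gives the next term.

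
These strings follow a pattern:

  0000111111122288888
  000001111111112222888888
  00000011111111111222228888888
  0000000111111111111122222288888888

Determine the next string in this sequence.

000000001111111111111112222222888888888

Term n consists of n+1 0's, followed by 2n+1 1's, followed by n 2's, followed by n+2 8's, where the shown terms are n = 3, 4, 5, 6.
Setting n = 7 gives 8, 15, 7, 9 characters in each block.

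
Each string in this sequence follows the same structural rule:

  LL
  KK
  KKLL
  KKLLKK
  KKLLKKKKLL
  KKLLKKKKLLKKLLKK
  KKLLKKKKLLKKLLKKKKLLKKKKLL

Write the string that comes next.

KKLLKKKKLLKKLLKKKKLLKKKKLLKKLLKKKKLLKKLLKK

This is a Fibonacci-style word recurrence s(k) = s(k−1)·s(k−2): e.g. KK·LL = KKLL.
Continuing: KKLLKKKKLLKKLLKKKKLLKKKKLL · KKLLKKKKLLKKLLKK gives term 8.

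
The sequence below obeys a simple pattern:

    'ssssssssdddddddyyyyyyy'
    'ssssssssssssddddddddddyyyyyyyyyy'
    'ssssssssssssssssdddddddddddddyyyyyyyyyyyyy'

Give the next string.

ssssssssssssssssssssddddddddddddddddyyyyyyyyyyyyyyyy

Each string has the form s^{4n} d^{3n+1} y^{3n+1}, where the shown terms are n = 2, 3, 4.
Setting n = 5 gives 20, 16, 16 characters in each block.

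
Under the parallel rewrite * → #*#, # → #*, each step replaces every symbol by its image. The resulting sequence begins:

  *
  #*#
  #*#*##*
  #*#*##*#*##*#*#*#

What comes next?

φ(#*#*##*#*##*#*#*#) expands symbol-by-symbol to #* #*# #* #*# #* #* #*# #* #*# #* #* #*# #* #*# #* #*# #*; joining the 17 pieces gives the next term.

#*#*##*#*##*#*#*##*#*##*#*#*##*#*##*#*##*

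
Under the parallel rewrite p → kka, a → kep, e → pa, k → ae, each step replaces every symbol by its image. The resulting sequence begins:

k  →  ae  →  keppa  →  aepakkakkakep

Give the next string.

keppakkakepaeaekepaeaekepaepakka

Replace each of the 13 characters of aepakkakkakep in place — kep pa kka kep ae ae kep ae ae kep ae pa kka — and concatenate.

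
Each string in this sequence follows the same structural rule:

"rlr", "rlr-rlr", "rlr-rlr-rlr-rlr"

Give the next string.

rlr-rlr-rlr-rlr-rlr-rlr-rlr-rlr

Each string is two copies of the previous one joined by '-'.
One more doubling of rlr-rlr-rlr-rlr gives the answer.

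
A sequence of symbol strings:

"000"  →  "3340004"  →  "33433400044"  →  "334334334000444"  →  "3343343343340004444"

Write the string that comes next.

33433433433433400044444

s(k+1) = 334·s(k)·4, so each term gains 334 as a prefix and 4 as a suffix.
So the next term is 334·3343343343340004444·4.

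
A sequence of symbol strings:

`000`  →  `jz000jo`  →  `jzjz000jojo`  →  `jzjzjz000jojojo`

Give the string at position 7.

jzjzjzjzjzjz000jojojojojojo

Each term wraps the previous one in jz on the left and jo on the right.
From jzjzjz000jojojo, 3 further steps: jzjzjz000jojojo → jzjzjzjz000jojojojo → jzjzjzjzjz000jojojojojo → (answer).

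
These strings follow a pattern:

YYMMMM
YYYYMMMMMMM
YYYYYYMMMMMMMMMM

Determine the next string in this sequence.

YYYYYYYYMMMMMMMMMMMMM

The n-th term is 2n Y's then 3n+1 M's (n = 1, 2, …).
For the next term, n = 4, so the run lengths are 8, 13.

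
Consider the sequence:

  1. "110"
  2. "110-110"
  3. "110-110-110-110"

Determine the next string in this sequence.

110-110-110-110-110-110-110-110

Each string is two copies of the previous one joined by '-'.
One more doubling of 110-110-110-110 gives the answer.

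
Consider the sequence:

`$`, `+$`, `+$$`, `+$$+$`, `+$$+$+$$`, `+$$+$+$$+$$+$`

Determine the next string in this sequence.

+$$+$+$$+$$+$+$$+$+$$

Each term (from the third on) is the previous term followed by the one before it: term 3 = +$·$ = +$$.
So term 7 is +$$+$+$$+$$+$·+$$+$+$$.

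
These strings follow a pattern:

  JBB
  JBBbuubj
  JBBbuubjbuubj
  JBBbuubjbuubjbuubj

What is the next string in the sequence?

JBBbuubjbuubjbuubjbuubj

Every step adds buubj to the end: s(k+1) = s(k)·buubj.
One more step from JBBbuubjbuubjbuubj gives the answer.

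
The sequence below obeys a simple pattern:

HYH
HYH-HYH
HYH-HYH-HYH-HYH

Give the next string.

HYH-HYH-HYH-HYH-HYH-HYH-HYH-HYH

Every step duplicates the string with '-' between the halves.
One more doubling of HYH-HYH-HYH-HYH gives the answer.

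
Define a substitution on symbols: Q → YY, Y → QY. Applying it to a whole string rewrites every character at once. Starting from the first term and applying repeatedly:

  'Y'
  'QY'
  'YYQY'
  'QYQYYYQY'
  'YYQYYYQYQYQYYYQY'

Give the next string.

Applying the rule to each of the 16 symbols of YYQYYYQYQYQYYYQY gives the pieces QY QY YY QY QY QY YY QY YY QY YY QY QY QY YY QY, which concatenate to the answer.

QYQYYYQYQYQYYYQYYYQYYYQYQYQYYYQY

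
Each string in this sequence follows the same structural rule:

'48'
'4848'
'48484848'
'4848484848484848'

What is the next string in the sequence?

Every step duplicates the string.
One more doubling of 4848484848484848 gives the answer.

48484848484848484848484848484848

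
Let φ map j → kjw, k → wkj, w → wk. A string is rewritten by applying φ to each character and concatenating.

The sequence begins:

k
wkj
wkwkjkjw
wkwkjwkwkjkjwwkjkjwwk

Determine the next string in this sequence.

wkwkjwkwkjkjwwkwkjwkwkjkjwwkjkjwwkwkwkjkjwwkjkjwwkwkwkj

Applying the rule to each of the 21 symbols of wkwkjwkwkjkjwwkjkjwwk gives the pieces wk wkj wk wkj kjw wk wkj wk wkj kjw wkj kjw wk wk wkj kjw wkj kjw wk wk wkj, which concatenate to the answer.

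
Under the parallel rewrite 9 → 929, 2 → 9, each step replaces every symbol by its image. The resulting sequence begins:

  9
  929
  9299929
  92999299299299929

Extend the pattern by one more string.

φ(92999299299299929) expands symbol-by-symbol to 929 9 929 929 929 9 929 929 9 929 929 9 929 929 929 9 929; joining the 17 pieces gives the next term.

92999299299299929929992992999299299299929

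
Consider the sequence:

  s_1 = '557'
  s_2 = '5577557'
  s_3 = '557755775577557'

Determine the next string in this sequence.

5577557755775577557755775577557

s(k+1) = s(k)·7·s(k) — each term doubles the last with '7' between the halves.
So the next term is two copies of 557755775577557 with '7' between the halves.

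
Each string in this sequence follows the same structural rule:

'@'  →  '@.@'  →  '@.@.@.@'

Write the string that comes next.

Every step duplicates the string with '.' between the halves.
Doubling @.@.@.@ with '.' between the halves:

@.@.@.@.@.@.@.@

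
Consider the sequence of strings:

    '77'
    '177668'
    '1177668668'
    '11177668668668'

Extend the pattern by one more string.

111177668668668668

Each term wraps the previous one in 1 on the left and 668 on the right.
So the next term is 1·11177668668668·668.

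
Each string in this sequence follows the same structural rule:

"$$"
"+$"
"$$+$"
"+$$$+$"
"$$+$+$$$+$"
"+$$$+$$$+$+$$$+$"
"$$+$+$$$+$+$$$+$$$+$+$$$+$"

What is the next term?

From term 3 onward, concatenate the second-to-last term with the last: $$·+$ = $$+$, +$·$$+$ = +$$$+$, …
Continuing: +$$$+$$$+$+$$$+$ · $$+$+$$$+$+$$$+$$$+$+$$$+$ gives term 8.

+$$$+$$$+$+$$$+$$$+$+$$$+$+$$$+$$$+$+$$$+$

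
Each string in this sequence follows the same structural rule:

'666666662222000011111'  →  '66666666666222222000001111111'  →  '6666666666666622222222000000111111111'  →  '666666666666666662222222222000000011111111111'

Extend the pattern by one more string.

Reading off run lengths: 6 runs 8, 11, 14, 17; 2 runs 4, 6, 8, 10; 0 runs 4, 5, 6, 7; 1 runs 5, 7, 9, 11 — each is linear in n, where the shown terms are n = 2, 3, 4, 5.
At n = 6 the blocks have lengths 20, 12, 8, 13.

66666666666666666666222222222222000000001111111111111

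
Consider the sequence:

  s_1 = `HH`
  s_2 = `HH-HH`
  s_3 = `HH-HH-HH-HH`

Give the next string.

Every step duplicates the string with '-' between the halves.
One more doubling of HH-HH-HH-HH gives the answer.

HH-HH-HH-HH-HH-HH-HH-HH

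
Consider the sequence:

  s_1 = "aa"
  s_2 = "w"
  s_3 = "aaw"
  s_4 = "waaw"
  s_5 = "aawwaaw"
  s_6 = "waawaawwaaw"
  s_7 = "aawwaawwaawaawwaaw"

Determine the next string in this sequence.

From term 3 onward, concatenate the second-to-last term with the last: aa·w = aaw, w·aaw = waaw, …
The next term joins waawaawwaaw and aawwaawwaawaawwaaw.

waawaawwaawaawwaawwaawaawwaaw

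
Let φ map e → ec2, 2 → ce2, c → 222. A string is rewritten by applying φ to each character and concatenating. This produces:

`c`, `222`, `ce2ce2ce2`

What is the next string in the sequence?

Expanding ce2ce2ce2: c→222, e→ec2, 2→ce2, c→222, e→ec2, 2→ce2, c→222, e→ec2, 2→ce2. Concatenated: 222 ec2 ce2 222 ec2 ce2 222 ec2 ce2.

222ec2ce2222ec2ce2222ec2ce2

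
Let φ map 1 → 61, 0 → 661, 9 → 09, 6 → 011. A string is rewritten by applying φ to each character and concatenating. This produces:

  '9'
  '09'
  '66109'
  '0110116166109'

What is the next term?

Applying the rule to each of the 13 symbols of 0110116166109 gives the pieces 661 61 61 661 61 61 011 61 011 011 61 661 09, which concatenate to the answer.

66161616616161011610110116166109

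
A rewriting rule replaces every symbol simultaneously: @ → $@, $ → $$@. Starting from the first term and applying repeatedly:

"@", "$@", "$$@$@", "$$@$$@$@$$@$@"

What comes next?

$$@$$@$@$$@$$@$@$$@$@$$@$$@$@$$@$@

Replace each of the 13 characters of $$@$$@$@$$@$@ in place — $$@ $$@ $@ $$@ $$@ $@ $$@ $@ $$@ $$@ $@ $$@ $@ — and concatenate.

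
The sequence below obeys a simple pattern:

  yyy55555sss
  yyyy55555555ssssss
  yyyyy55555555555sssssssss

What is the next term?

yyyyyy55555555555555ssssssssssss

Each string has the form y^{n+2} 5^{3n+2} s^{3n} (n = 1, 2, …).
At n = 4 the blocks have lengths 6, 14, 12.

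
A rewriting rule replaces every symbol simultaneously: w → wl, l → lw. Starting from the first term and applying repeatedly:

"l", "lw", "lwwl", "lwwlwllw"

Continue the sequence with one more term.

Rewriting each symbol of lwwlwllw: l→lw, w→wl, w→wl, l→lw, w→wl, l→lw, l→lw, w→wl, which concatenates to lw wl wl lw wl lw lw wl.

lwwlwllwwllwlwwl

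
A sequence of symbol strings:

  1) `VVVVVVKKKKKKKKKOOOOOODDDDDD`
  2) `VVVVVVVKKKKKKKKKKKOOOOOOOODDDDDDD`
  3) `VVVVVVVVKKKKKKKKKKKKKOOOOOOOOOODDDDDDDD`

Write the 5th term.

VVVVVVVVVVKKKKKKKKKKKKKKKKKOOOOOOOOOOOOOODDDDDDDDDD

The n-th term is n+3 V's then 2n+3 K's then 2n O's then n+3 D's, where the shown terms are n = 3, 4, 5.
At n = 7 the blocks have lengths 10, 17, 14, 10.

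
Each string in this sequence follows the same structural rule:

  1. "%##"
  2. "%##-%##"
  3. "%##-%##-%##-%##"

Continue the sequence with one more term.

%##-%##-%##-%##-%##-%##-%##-%##

s(k+1) = s(k)·-·s(k) — each term doubles the last with '-' between the halves.
One more doubling of %##-%##-%##-%## gives the answer.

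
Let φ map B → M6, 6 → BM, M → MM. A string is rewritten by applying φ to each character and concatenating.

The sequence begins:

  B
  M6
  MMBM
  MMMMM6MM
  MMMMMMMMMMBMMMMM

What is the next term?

MMMMMMMMMMMMMMMMMMMMM6MMMMMMMMMM

Applying the rule to each of the 16 symbols of MMMMMMMMMMBMMMMM gives the pieces MM MM MM MM MM MM MM MM MM MM M6 MM MM MM MM MM, which concatenate to the answer.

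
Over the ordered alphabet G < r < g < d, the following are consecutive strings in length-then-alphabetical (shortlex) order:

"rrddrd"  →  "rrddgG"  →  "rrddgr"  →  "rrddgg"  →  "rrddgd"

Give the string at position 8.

Stepping forward 3 times from rrddgd: rrddgd → rrdddG → rrdddr, then the target.

rrdddg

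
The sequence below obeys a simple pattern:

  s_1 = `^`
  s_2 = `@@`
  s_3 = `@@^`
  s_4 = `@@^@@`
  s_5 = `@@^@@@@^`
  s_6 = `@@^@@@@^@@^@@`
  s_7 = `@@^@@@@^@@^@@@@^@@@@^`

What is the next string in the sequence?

This is a Fibonacci-style word recurrence s(k) = s(k−1)·s(k−2): e.g. @@·^ = @@^.
Continuing: @@^@@@@^@@^@@@@^@@@@^ · @@^@@@@^@@^@@ gives term 8.

@@^@@@@^@@^@@@@^@@@@^@@^@@@@^@@^@@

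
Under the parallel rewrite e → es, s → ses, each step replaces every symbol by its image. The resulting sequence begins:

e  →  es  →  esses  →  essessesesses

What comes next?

Applying the rule to each of the 13 symbols of essessesesses gives the pieces es ses ses es ses ses es ses es ses ses es ses, which concatenate to the answer.

essessesessessesessesessessesesses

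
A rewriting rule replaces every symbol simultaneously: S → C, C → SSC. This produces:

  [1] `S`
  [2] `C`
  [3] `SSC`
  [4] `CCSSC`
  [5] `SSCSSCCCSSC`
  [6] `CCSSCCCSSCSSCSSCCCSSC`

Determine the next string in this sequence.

SSCSSCCCSSCSSCSSCCCSSCCCSSCCCSSCSSCSSCCCSSC

φ(CCSSCCCSSCSSCSSCCCSSC) expands symbol-by-symbol to SSC SSC C C SSC SSC SSC C C SSC C C SSC C C SSC SSC SSC C C SSC; joining the 21 pieces gives the next term.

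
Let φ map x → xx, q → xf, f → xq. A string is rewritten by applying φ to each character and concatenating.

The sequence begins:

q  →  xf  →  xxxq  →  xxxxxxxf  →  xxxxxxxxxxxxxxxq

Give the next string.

Applying the rule to each of the 16 symbols of xxxxxxxxxxxxxxxq gives the pieces xx xx xx xx xx xx xx xx xx xx xx xx xx xx xx xf, which concatenate to the answer.

xxxxxxxxxxxxxxxxxxxxxxxxxxxxxxxf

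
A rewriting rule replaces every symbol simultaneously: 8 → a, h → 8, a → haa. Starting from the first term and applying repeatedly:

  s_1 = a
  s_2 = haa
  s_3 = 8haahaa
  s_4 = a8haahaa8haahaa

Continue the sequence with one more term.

haaa8haahaa8haahaaa8haahaa8haahaa

Applying the rule to each of the 15 symbols of a8haahaa8haahaa gives the pieces haa a 8 haa haa 8 haa haa a 8 haa haa 8 haa haa, which concatenate to the answer.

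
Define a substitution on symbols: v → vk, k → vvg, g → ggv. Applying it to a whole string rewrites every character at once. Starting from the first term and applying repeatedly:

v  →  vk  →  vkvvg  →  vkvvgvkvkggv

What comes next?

vkvvgvkvkggvvkvvgvkvvgggvggvvk

Expanding vkvvgvkvkggv: v→vk, k→vvg, v→vk, v→vk, g→ggv, v→vk, k→vvg, v→vk, k→vvg, g→ggv, g→ggv, v→vk. Concatenated: vk vvg vk vk ggv vk vvg vk vvg ggv ggv vk.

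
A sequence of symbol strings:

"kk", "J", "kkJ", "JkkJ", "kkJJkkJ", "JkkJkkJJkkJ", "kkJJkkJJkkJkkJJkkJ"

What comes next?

JkkJkkJJkkJkkJJkkJJkkJkkJJkkJ

This is a Fibonacci-style word recurrence s(k) = s(k−2)·s(k−1): e.g. kk·J = kkJ.
So term 8 is JkkJkkJJkkJ·kkJJkkJJkkJkkJJkkJ.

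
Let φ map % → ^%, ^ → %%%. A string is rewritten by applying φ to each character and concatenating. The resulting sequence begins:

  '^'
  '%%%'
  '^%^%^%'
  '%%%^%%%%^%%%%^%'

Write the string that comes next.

Rewriting the 15 symbols of %%%^%%%%^%%%%^% one by one yields ^% ^% ^% %%% ^% ^% ^% ^% %%% ^% ^% ^% ^% %%% ^%; concatenated:

^%^%^%%%%^%^%^%^%%%%^%^%^%^%%%%^%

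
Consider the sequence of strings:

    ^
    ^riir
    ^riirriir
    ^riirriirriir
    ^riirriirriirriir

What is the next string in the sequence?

^riirriirriirriirriir

Each term is the previous one with riir appended.
One more step from ^riirriirriirriir gives the answer.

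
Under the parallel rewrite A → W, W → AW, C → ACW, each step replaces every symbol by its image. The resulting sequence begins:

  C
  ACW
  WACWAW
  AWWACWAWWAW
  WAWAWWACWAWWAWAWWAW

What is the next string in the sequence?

AWWAWWAWAWWACWAWWAWAWWAWWAWAWWAW

Applying the rule to each of the 19 symbols of WAWAWWACWAWWAWAWWAW gives the pieces AW W AW W AW AW W ACW AW W AW AW W AW W AW AW W AW, which concatenate to the answer.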